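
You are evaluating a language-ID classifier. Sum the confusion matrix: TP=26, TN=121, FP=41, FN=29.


Total = TP + TN + FP + FN
= 26 + 121 + 41 + 29
= 217
(Predicted positive: 67, predicted negative: 150)

217


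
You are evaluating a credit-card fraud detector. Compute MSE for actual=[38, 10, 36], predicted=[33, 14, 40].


Squared errors: (38-33)²=25, (10-14)²=16, (36-40)²=16
Sum = 57
MSE = 57/3 = 19

19


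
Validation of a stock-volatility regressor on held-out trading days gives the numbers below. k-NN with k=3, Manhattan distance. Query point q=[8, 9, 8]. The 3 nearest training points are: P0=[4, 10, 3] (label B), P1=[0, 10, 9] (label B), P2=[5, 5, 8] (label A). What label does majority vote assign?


d(q,P0) = 10  (label B)
d(q,P1) = 10  (label B)
d(q,P2) = 7  (label A)
Votes: A=1, B=2
Majority → B

B


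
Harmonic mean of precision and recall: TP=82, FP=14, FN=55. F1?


Precision = 82/96 = 0.8542
Recall = 82/137 = 0.5985
F1 = 2·P·R/(P+R) = 2·TP/(2·TP+FP+FN) = 164/(164+14+55) = 164/233 = 0.7039

0.7039


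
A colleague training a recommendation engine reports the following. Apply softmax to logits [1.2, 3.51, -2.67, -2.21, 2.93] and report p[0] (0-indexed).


Exponentials: e^1.2=3.3201, e^3.51=33.4483, e^-2.67=0.0693, e^-2.21=0.1097, e^2.93=18.7276
Sum = 55.675
Softmax = [0.0596, 0.6008, 0.0012, 0.002, 0.3364]
p[0] = 3.3201/55.675 = 0.0596

0.0596


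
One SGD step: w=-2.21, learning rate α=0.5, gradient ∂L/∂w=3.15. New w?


w_new = w - α·∇
= -2.21 - 0.5·3.15
= -2.21 - 1.575
= -3.785

-3.785


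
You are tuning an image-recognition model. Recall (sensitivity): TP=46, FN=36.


Recall = TP/(TP+FN)
= 46/(46+36)
= 46/82 = 56.1%

56.1%


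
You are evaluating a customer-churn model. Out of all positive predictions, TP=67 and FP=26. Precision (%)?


Precision = TP/(TP+FP)
= 67/(67+26)
= 67/93 = 72.04%

72.04%


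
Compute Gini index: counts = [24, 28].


Probabilities: [24/52, 28/52] ≈ [0.4615, 0.5385]
Σpᵢ² = (576 + 784)/52² = 1360/2704
Gini = 1 - Σpᵢ² = 1 - 1360/2704 = 0.497

0.497


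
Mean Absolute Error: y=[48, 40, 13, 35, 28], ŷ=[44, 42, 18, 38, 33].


Absolute errors: |48-44|=4, |40-42|=2, |13-18|=5, |35-38|=3, |28-33|=5
Sum = 19
MAE = 19/5 = 19/5

19/5


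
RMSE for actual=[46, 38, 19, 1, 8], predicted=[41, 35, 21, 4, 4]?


MSE = 63/5 = 12.6
RMSE = √(63/5) = 3.5496

3.5496


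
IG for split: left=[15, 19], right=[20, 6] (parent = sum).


Parent = [35, 25], H_parent = 0.9799
H_left = 0.99 (n=34), H_right = 0.7793 (n=26)
H_children = (34/60)·0.99 + (26/60)·0.7793 = 0.8987
IG = 0.9799 - 0.8987 = 0.0812

0.0812


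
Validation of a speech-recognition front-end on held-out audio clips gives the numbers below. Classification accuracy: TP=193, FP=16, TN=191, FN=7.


Accuracy = (TP+TN)/(TP+TN+FP+FN)
= (193+191)/(407)
= 384/407 = 94.35%

94.35%


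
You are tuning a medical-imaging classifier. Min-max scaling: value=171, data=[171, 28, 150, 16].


min=16, max=171
(171-16)/(171-16) = 155/155 = 1.0

1.0


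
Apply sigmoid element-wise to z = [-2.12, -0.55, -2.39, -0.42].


σ(-2.12) = 1/(1+e^2.12) = 0.1072
σ(-0.55) = 1/(1+e^0.55) = 0.3659
σ(-2.39) = 1/(1+e^2.39) = 0.0839
σ(-0.42) = 1/(1+e^0.42) = 0.3965
result = [0.1072, 0.3659, 0.0839, 0.3965]

[0.1072, 0.3659, 0.0839, 0.3965]


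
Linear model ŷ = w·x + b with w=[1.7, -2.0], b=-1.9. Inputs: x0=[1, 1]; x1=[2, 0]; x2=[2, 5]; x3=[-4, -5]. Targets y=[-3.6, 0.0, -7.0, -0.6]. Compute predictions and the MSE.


ŷ0 = (1.7)·(1) + (-2.0)·(1) - 1.9 = -2.2
ŷ1 = (1.7)·(2) + (-2.0)·(0) - 1.9 = 1.5
ŷ2 = (1.7)·(2) + (-2.0)·(5) - 1.9 = -8.5
ŷ3 = (1.7)·(-4) + (-2.0)·(-5) - 1.9 = 1.3
errors² = [1.96, 2.25, 2.25, 3.61]
MSE = 10.0700/4 = 2.5175

2.5175


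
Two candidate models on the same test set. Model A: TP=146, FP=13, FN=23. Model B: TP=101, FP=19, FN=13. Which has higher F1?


Model A: P=146/159=0.9182, R=146/169=0.8639, F1=2PR/(P+R)=2TP/(2TP+FP+FN)=292/328=0.8902
Model B: P=101/120=0.8417, R=101/114=0.886, F1=2PR/(P+R)=2TP/(2TP+FP+FN)=202/234=0.8632
0.8902 > 0.8632 → Model A

Model A


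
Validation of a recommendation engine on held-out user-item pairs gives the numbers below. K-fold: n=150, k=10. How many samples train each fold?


Fold size = 150/10 = 15
Training per fold = 150 - 15 = 135

135


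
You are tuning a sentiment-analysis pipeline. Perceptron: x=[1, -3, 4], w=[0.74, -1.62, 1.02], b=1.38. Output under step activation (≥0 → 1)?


z = (1)·(0.74) + (-3)·(-1.62) + (4)·(1.02) + 1.38
  = 11.06
step(z) = 1 (z≥0)

1


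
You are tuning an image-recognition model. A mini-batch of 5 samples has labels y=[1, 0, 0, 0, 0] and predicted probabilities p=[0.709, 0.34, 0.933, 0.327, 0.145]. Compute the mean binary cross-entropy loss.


L[0] = -ln(0.709) = 0.3439
L[1] = -ln(1-0.34) = -ln(0.66) = 0.4155
L[2] = -ln(1-0.933) = -ln(0.067) = 2.7031
L[3] = -ln(1-0.327) = -ln(0.673) = 0.396
L[4] = -ln(1-0.145) = -ln(0.855) = 0.1567
mean = (0.3439 + 0.4155 + 2.7031 + 0.396 + 0.1567)/5 = 0.803

0.803


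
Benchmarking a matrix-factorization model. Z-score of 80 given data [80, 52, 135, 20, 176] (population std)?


μ = 92.6, σ = 56.2694
z = (80 - 92.6)/56.2694 = -0.2239

-0.2239


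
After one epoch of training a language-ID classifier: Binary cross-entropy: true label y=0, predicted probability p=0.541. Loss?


BCE = -[y·ln(p) + (1-y)·ln(1-p)]
= -0 - 1·ln(1-0.541)
= -ln(0.459) = 0.7787

0.7787


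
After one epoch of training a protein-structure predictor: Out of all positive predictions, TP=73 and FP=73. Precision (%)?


Precision = TP/(TP+FP)
= 73/(73+73)
= 73/146 = 50.0%

50.0%


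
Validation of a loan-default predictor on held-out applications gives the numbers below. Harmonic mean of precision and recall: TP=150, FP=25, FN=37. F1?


Precision = 150/175 = 0.8571
Recall = 150/187 = 0.8021
F1 = 2·P·R/(P+R) = 2·TP/(2·TP+FP+FN) = 300/(300+25+37) = 300/362 = 0.8287

0.8287


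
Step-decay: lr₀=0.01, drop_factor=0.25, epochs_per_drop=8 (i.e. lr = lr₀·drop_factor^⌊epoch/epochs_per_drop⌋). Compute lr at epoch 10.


n_drops = ⌊10/8⌋ = 1
lr = 0.01·0.25^1 = 0.01·0.25 = 0.0025

0.0025


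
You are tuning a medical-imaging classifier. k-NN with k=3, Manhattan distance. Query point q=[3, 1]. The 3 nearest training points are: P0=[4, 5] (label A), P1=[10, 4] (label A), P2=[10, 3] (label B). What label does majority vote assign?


d(q,P0) = 5  (label A)
d(q,P1) = 10  (label A)
d(q,P2) = 9  (label B)
Votes: A=2, B=1
Majority → A

A


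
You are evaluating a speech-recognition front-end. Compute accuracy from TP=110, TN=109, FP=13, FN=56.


Accuracy = (TP+TN)/(TP+TN+FP+FN)
= (110+109)/(288)
= 219/288 = 76.04%

76.04%


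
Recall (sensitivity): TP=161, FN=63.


Recall = TP/(TP+FN)
= 161/(161+63)
= 161/224 = 71.88%

71.88%


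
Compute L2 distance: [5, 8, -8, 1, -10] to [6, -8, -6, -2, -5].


d = √((5-6)² + (8+ 8)² + (-8+ 6)² + (1+ 2)² + (-10+ 5)²)
  = √(1 + 256 + 4 + 9 + 25)
  = √295 = 17.1756

17.1756


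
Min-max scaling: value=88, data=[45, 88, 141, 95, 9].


min=9, max=141
(88-9)/(141-9) = 79/132 = 0.5985

0.5985


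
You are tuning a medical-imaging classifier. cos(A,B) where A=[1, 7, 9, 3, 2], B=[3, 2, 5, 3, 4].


A·B = 1·3 + 7·2 + 9·5 + 3·3 + 2·4 = 79
‖A‖ = √144 = 12, ‖B‖ = √63 = 7.9373
cos = 79/(√144·√63) = 79/√9072 = 0.8294

0.8294


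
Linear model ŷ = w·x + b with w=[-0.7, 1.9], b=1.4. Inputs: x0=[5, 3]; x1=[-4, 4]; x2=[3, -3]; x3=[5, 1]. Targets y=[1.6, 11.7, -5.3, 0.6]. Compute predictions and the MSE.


ŷ0 = (-0.7)·(5) + (1.9)·(3) + 1.4 = 3.6
ŷ1 = (-0.7)·(-4) + (1.9)·(4) + 1.4 = 11.8
ŷ2 = (-0.7)·(3) + (1.9)·(-3) + 1.4 = -6.4
ŷ3 = (-0.7)·(5) + (1.9)·(1) + 1.4 = -0.2
errors² = [4.0, 0.01, 1.21, 0.64]
MSE = 5.8600/4 = 1.465

1.465


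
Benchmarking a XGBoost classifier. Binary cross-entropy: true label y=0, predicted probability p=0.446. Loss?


BCE = -[y·ln(p) + (1-y)·ln(1-p)]
= -0 - 1·ln(1-0.446)
= -ln(0.554) = 0.5906

0.5906


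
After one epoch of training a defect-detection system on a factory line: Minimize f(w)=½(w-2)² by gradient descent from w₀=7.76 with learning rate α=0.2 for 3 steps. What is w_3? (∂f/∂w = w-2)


step 1: grad = 7.76-2 = 5.76; w = 7.76 - 0.2·(5.76) = 6.608
step 2: grad = 6.608-2 = 4.608; w = 6.608 - 0.2·(4.608) = 5.6864
step 3: grad = 5.6864-2 = 3.6864; w = 5.6864 - 0.2·(3.6864) = 4.94912

4.94912


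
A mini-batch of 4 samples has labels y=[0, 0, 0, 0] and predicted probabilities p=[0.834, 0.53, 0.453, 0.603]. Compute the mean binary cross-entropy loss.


L[0] = -ln(1-0.834) = -ln(0.166) = 1.7958
L[1] = -ln(1-0.53) = -ln(0.47) = 0.755
L[2] = -ln(1-0.453) = -ln(0.547) = 0.6033
L[3] = -ln(1-0.603) = -ln(0.397) = 0.9238
mean = (1.7958 + 0.755 + 0.6033 + 0.9238)/4 = 1.0195

1.0195


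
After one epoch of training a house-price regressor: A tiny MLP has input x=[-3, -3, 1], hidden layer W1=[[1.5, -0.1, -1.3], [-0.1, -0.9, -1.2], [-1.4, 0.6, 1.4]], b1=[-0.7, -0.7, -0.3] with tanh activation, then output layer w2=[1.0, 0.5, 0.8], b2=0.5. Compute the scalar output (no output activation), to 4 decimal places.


z1[0] = (1.5)·(-3) + (-0.1)·(-3) + (-1.3)·(1) - 0.7 = -6.2
z1[1] = (-0.1)·(-3) + (-0.9)·(-3) + (-1.2)·(1) - 0.7 = 1.1
z1[2] = (-1.4)·(-3) + (0.6)·(-3) + (1.4)·(1) - 0.3 = 3.5
h = tanh(z1) = [-1.0, 0.8005, 0.9982]
output = (1.0)·(-1.0) + (0.5)·(0.8005) + (0.8)·(0.9982) + 0.5 = 0.6988

0.6988


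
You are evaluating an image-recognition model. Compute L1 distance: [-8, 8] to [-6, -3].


d = |-8+ 6| + |8+ 3|
  = 2 + 11
  = 13

13


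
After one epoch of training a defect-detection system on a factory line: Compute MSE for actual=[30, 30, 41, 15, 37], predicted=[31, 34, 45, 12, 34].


Squared errors: (30-31)²=1, (30-34)²=16, (41-45)²=16, (15-12)²=9, (37-34)²=9
Sum = 51
MSE = 51/5 = 51/5

51/5


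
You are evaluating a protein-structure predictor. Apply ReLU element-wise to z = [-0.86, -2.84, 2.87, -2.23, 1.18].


ReLU(-0.86) = max(0, -0.86) = 0.0
ReLU(-2.84) = max(0, -2.84) = 0.0
ReLU(2.87) = max(0, 2.87) = 2.87
ReLU(-2.23) = max(0, -2.23) = 0.0
ReLU(1.18) = max(0, 1.18) = 1.18
result = [0.0, 0.0, 2.87, 0.0, 1.18]

[0.0, 0.0, 2.87, 0.0, 1.18]


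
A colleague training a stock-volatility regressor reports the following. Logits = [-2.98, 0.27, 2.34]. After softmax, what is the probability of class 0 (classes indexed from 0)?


Exponentials: e^-2.98=0.0508, e^0.27=1.31, e^2.34=10.3812
Sum = 11.742
Softmax = [0.0043, 0.1116, 0.8841]
p[0] = 0.0508/11.742 = 0.0043

0.0043


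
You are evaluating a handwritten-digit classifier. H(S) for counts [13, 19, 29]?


Probabilities: [13/61, 19/61, 29/61] ≈ [0.2131, 0.3115, 0.4754]
H = -((13/61)·log₂(13/61) + (19/61)·log₂(19/61) + (29/61)·log₂(29/61))
  = 1.5095 bits

1.5095 bits


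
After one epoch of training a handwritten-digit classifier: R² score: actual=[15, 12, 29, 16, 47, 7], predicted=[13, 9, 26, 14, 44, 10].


ȳ = 21
SS_res = Σ(y-ŷ)² = 44
SS_tot = Σ(y-ȳ)² = 1078
R² = 1 - SS_res/SS_tot = 1 - 0.0408 = 0.9592

0.9592


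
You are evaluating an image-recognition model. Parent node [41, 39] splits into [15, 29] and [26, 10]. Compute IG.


Parent = [41, 39], H_parent = 0.9995
H_left = 0.9257 (n=44), H_right = 0.8524 (n=36)
H_children = (44/80)·0.9257 + (36/80)·0.8524 = 0.8927
IG = 0.9995 - 0.8927 = 0.1068

0.1068


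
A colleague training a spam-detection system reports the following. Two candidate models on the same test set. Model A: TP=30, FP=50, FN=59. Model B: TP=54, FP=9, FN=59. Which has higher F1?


Model A: P=30/80=0.375, R=30/89=0.3371, F1=2PR/(P+R)=2TP/(2TP+FP+FN)=60/169=0.355
Model B: P=54/63=0.8571, R=54/113=0.4779, F1=2PR/(P+R)=2TP/(2TP+FP+FN)=108/176=0.6136
0.355 < 0.6136 → Model B

Model B


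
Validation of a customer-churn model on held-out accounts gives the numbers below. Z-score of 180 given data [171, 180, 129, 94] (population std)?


μ = 143.5, σ = 34.4565
z = (180 - 143.5)/34.4565 = 1.0593

1.0593


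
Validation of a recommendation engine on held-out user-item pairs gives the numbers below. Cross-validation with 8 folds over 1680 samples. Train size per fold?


Fold size = 1680/8 = 210
Training per fold = 1680 - 210 = 1470

1470


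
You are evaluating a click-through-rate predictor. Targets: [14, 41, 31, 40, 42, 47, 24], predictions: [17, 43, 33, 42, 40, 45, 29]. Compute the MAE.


Absolute errors: |14-17|=3, |41-43|=2, |31-33|=2, |40-42|=2, |42-40|=2, |47-45|=2, |24-29|=5
Sum = 18
MAE = 18/7 = 18/7

18/7


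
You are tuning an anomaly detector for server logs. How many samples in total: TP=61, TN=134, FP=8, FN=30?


Total = TP + TN + FP + FN
= 61 + 134 + 8 + 30
= 233
(Predicted positive: 69, predicted negative: 164)

233


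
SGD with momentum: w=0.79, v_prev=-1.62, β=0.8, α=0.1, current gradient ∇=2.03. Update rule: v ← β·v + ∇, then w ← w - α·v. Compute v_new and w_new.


v_new = 0.8·-1.62 + 2.03 = -1.296 + 2.03 = 0.734
w_new = 0.79 - 0.1·0.734 = 0.79 - 0.0734 = 0.7166

v_new=0.734, w_new=0.7166


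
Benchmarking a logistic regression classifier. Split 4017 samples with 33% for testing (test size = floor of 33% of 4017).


Test = ⌊4017·33/100⌋ = 1325
Train = 4017 - 1325 = 2692

Train: 2692, Test: 1325


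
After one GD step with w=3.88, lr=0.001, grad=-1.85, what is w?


w_new = w - α·∇
= 3.88 - 0.001·-1.85
= 3.88 + 0.00185
= 3.88185

3.88185


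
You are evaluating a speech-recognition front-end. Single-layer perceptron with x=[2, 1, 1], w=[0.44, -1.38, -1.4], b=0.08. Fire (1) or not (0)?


z = (2)·(0.44) + (1)·(-1.38) + (1)·(-1.4) + 0.08
  = -1.82
step(z) = 0 (z<0)

0


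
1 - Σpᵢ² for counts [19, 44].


Probabilities: [19/63, 44/63] ≈ [0.3016, 0.6984]
Σpᵢ² = (361 + 1936)/63² = 2297/3969
Gini = 1 - Σpᵢ² = 1 - 2297/3969 = 0.4213

0.4213


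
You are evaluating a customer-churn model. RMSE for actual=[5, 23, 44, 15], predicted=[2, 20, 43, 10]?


MSE = 44/4 = 11
RMSE = √(44/4) = 3.3166

3.3166


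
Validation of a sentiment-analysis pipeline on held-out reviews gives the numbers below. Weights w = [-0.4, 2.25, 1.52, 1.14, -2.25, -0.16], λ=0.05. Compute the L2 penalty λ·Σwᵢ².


‖w‖₂² = (-0.4)² + (2.25)² + (1.52)² + (1.14)² + (-2.25)² + (-0.16)²
     = 0.16 + 5.0625 + 2.3104 + 1.2996 + 5.0625 + 0.0256
     = 13.9206
λ·‖w‖₂² = 0.05·13.9206 = 0.69603

0.69603


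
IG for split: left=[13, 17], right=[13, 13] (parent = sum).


Parent = [26, 30], H_parent = 0.9963
H_left = 0.9871 (n=30), H_right = 1 (n=26)
H_children = (30/56)·0.9871 + (26/56)·1 = 0.9931
IG = 0.9963 - 0.9931 = 0.0032

0.0032


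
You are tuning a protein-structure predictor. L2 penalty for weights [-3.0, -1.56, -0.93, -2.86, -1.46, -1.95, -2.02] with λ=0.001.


‖w‖₂² = (-3.0)² + (-1.56)² + (-0.93)² + (-2.86)² + (-1.46)² + (-1.95)² + (-2.02)²
     = 9 + 2.4336 + 0.8649 + 8.1796 + 2.1316 + 3.8025 + 4.0804
     = 30.4926
λ·‖w‖₂² = 0.001·30.4926 = 0.030493

0.030493


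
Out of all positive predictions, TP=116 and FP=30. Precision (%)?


Precision = TP/(TP+FP)
= 116/(116+30)
= 116/146 = 79.45%

79.45%


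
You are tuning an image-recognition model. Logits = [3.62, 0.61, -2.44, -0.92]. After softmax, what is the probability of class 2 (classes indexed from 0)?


Exponentials: e^3.62=37.3376, e^0.61=1.8404, e^-2.44=0.0872, e^-0.92=0.3985
Sum = 39.6637
Softmax = [0.9414, 0.0464, 0.0022, 0.01]
p[2] = 0.0872/39.6637 = 0.0022

0.0022


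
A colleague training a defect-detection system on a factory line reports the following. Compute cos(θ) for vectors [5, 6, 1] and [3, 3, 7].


A·B = 5·3 + 6·3 + 1·7 = 40
‖A‖ = √62 = 7.874, ‖B‖ = √67 = 8.1854
cos = 40/(√62·√67) = 40/√4154 = 0.6206

0.6206


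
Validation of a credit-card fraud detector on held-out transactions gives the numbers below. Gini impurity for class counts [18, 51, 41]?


Probabilities: [18/110, 51/110, 41/110] ≈ [0.1636, 0.4636, 0.3727]
Σpᵢ² = (324 + 2601 + 1681)/110² = 4606/12100
Gini = 1 - Σpᵢ² = 1 - 4606/12100 = 0.6193

0.6193


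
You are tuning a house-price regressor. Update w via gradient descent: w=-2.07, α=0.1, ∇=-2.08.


w_new = w - α·∇
= -2.07 - 0.1·-2.08
= -2.07 + 0.208
= -1.862

-1.862


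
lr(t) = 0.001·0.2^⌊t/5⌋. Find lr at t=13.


n_drops = ⌊13/5⌋ = 2
lr = 0.001·0.2^2 = 0.001·0.04 = 0.00004

0.00004


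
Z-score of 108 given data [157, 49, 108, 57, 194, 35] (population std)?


μ = 100, σ = 58.9124
z = (108 - 100)/58.9124 = 0.1358

0.1358


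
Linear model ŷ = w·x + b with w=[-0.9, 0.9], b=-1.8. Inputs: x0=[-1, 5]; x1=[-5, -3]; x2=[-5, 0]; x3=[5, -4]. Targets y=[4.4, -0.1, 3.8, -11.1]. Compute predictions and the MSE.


ŷ0 = (-0.9)·(-1) + (0.9)·(5) - 1.8 = 3.6
ŷ1 = (-0.9)·(-5) + (0.9)·(-3) - 1.8 = -0.0
ŷ2 = (-0.9)·(-5) + (0.9)·(0) - 1.8 = 2.7
ŷ3 = (-0.9)·(5) + (0.9)·(-4) - 1.8 = -9.9
errors² = [0.64, 0.01, 1.21, 1.44]
MSE = 3.3000/4 = 0.825

0.825


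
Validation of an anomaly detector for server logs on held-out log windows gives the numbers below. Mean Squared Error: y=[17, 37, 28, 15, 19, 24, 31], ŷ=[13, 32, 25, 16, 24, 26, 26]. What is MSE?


Squared errors: (17-13)²=16, (37-32)²=25, (28-25)²=9, (15-16)²=1, (19-24)²=25, (24-26)²=4, (31-26)²=25
Sum = 105
MSE = 105/7 = 15

15


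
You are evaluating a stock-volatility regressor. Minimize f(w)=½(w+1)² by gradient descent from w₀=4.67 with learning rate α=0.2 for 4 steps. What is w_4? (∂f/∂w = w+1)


step 1: grad = 4.67+1 = 5.67; w = 4.67 - 0.2·(5.67) = 3.536
step 2: grad = 3.536+1 = 4.536; w = 3.536 - 0.2·(4.536) = 2.6288
step 3: grad = 2.6288+1 = 3.6288; w = 2.6288 - 0.2·(3.6288) = 1.90304
step 4: grad = 1.90304+1 = 2.90304; w = 1.90304 - 0.2·(2.90304) = 1.322432

1.322432


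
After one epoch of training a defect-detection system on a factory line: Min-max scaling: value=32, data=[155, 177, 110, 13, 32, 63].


min=13, max=177
(32-13)/(177-13) = 19/164 = 0.1159

0.1159


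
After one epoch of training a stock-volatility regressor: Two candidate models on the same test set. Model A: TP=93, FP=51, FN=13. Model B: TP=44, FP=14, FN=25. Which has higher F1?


Model A: P=93/144=0.6458, R=93/106=0.8774, F1=2PR/(P+R)=2TP/(2TP+FP+FN)=186/250=0.744
Model B: P=44/58=0.7586, R=44/69=0.6377, F1=2PR/(P+R)=2TP/(2TP+FP+FN)=88/127=0.6929
0.744 > 0.6929 → Model A

Model A


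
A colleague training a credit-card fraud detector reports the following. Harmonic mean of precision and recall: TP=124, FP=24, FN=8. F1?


Precision = 124/148 = 0.8378
Recall = 124/132 = 0.9394
F1 = 2·P·R/(P+R) = 2·TP/(2·TP+FP+FN) = 248/(248+24+8) = 248/280 = 0.8857

0.8857


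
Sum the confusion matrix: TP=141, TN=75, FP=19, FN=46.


Total = TP + TN + FP + FN
= 141 + 75 + 19 + 46
= 281
(Predicted positive: 160, predicted negative: 121)

281


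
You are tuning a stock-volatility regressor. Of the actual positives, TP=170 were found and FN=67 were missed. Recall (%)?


Recall = TP/(TP+FN)
= 170/(170+67)
= 170/237 = 71.73%

71.73%


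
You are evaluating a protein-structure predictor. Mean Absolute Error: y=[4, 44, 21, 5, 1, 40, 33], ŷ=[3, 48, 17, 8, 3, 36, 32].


Absolute errors: |4-3|=1, |44-48|=4, |21-17|=4, |5-8|=3, |1-3|=2, |40-36|=4, |33-32|=1
Sum = 19
MAE = 19/7 = 19/7

19/7


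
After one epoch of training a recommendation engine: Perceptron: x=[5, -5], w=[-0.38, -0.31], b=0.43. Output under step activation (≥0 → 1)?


z = (5)·(-0.38) + (-5)·(-0.31) + 0.43
  = 0.08
step(z) = 1 (z≥0)

1


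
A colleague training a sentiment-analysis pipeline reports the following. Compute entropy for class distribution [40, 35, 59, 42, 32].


Probabilities: [40/208, 35/208, 59/208, 42/208, 32/208] ≈ [0.1923, 0.1683, 0.2837, 0.2019, 0.1538]
H = -((40/208)·log₂(40/208) + (35/208)·log₂(35/208) + (59/208)·log₂(59/208) + (42/208)·log₂(42/208) + (32/208)·log₂(32/208))
  = 2.2872 bits

2.2872 bits


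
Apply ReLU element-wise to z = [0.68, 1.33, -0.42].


ReLU(0.68) = max(0, 0.68) = 0.68
ReLU(1.33) = max(0, 1.33) = 1.33
ReLU(-0.42) = max(0, -0.42) = 0.0
result = [0.68, 1.33, 0.0]

[0.68, 1.33, 0.0]


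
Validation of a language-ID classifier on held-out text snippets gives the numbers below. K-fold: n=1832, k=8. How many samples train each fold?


Fold size = 1832/8 = 229
Training per fold = 1832 - 229 = 1603

1603


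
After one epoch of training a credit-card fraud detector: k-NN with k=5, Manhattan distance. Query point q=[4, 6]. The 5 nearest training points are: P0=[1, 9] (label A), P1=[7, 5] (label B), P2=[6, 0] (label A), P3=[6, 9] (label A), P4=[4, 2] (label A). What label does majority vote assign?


d(q,P0) = 6  (label A)
d(q,P1) = 4  (label B)
d(q,P2) = 8  (label A)
d(q,P3) = 5  (label A)
d(q,P4) = 4  (label A)
Votes: A=4, B=1
Majority → A

A


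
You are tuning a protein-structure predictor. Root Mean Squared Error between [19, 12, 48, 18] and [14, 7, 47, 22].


MSE = 67/4 = 16.75
RMSE = √(67/4) = 4.0927

4.0927


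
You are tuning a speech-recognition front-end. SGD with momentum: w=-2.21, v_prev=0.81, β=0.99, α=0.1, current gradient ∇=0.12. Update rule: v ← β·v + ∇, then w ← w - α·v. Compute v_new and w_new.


v_new = 0.99·0.81 + 0.12 = 0.8019 + 0.12 = 0.9219
w_new = -2.21 - 0.1·0.9219 = -2.21 - 0.09219 = -2.30219

v_new=0.9219, w_new=-2.30219


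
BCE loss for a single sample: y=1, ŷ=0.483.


BCE = -[y·ln(p) + (1-y)·ln(1-p)]
= -1·ln(0.483) - 0
= -ln(0.483) = 0.7277

0.7277


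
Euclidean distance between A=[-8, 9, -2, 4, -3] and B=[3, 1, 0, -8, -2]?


d = √((-8-3)² + (9-1)² + (-2-0)² + (4+ 8)² + (-3+ 2)²)
  = √(121 + 64 + 4 + 144 + 1)
  = √334 = 18.2757

18.2757


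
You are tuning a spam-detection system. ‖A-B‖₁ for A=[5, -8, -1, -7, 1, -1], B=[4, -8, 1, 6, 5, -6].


d = |5-4| + |-8+ 8| + |-1-1| + |-7-6| + |1-5| + |-1+ 6|
  = 1 + 0 + 2 + 13 + 4 + 5
  = 25

25


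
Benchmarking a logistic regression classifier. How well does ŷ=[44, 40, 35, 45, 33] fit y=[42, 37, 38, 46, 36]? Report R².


ȳ = 39.8
SS_res = Σ(y-ŷ)² = 32
SS_tot = Σ(y-ȳ)² = 68.8
R² = 1 - SS_res/SS_tot = 1 - 0.4651 = 0.5349

0.5349


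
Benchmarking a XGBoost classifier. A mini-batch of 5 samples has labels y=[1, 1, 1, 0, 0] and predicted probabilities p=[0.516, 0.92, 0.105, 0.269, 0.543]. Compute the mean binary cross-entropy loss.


L[0] = -ln(0.516) = 0.6616
L[1] = -ln(0.92) = 0.0834
L[2] = -ln(0.105) = 2.2538
L[3] = -ln(1-0.269) = -ln(0.731) = 0.3133
L[4] = -ln(1-0.543) = -ln(0.457) = 0.7831
mean = (0.6616 + 0.0834 + 2.2538 + 0.3133 + 0.7831)/5 = 0.819

0.819


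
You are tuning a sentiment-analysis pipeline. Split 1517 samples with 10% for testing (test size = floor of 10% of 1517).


Test = ⌊1517·10/100⌋ = 151
Train = 1517 - 151 = 1366

Train: 1366, Test: 151


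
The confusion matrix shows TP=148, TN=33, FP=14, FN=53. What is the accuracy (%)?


Accuracy = (TP+TN)/(TP+TN+FP+FN)
= (148+33)/(248)
= 181/248 = 72.98%

72.98%


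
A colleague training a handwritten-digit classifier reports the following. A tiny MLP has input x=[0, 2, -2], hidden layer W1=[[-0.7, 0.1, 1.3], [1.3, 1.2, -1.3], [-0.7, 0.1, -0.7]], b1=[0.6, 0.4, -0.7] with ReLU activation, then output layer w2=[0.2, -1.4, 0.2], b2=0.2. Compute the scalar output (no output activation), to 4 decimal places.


z1[0] = (-0.7)·(0) + (0.1)·(2) + (1.3)·(-2) + 0.6 = -1.8
z1[1] = (1.3)·(0) + (1.2)·(2) + (-1.3)·(-2) + 0.4 = 5.4
z1[2] = (-0.7)·(0) + (0.1)·(2) + (-0.7)·(-2) - 0.7 = 0.9
h = ReLU(z1) = [0.0, 5.4, 0.9]
output = (0.2)·(0.0) + (-1.4)·(5.4) + (0.2)·(0.9) + 0.2 = -7.18

-7.18


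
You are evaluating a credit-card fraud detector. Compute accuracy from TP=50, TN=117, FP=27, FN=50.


Accuracy = (TP+TN)/(TP+TN+FP+FN)
= (50+117)/(244)
= 167/244 = 68.44%

68.44%


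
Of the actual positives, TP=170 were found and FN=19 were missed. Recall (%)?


Recall = TP/(TP+FN)
= 170/(170+19)
= 170/189 = 89.95%

89.95%


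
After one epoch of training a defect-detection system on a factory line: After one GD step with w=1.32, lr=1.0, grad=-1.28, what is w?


w_new = w - α·∇
= 1.32 - 1.0·-1.28
= 1.32 + 1.28
= 2.6

2.6


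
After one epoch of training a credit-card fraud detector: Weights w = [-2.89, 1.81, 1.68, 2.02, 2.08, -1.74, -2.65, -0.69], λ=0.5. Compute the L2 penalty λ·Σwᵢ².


‖w‖₂² = (-2.89)² + (1.81)² + (1.68)² + (2.02)² + (2.08)² + (-1.74)² + (-2.65)² + (-0.69)²
     = 8.3521 + 3.2761 + 2.8224 + 4.0804 + 4.3264 + 3.0276 + 7.0225 + 0.4761
     = 33.3836
λ·‖w‖₂² = 0.5·33.3836 = 16.6918

16.6918


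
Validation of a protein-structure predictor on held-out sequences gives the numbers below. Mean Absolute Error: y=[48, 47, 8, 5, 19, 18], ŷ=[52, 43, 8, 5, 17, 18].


Absolute errors: |48-52|=4, |47-43|=4, |8-8|=0, |5-5|=0, |19-17|=2, |18-18|=0
Sum = 10
MAE = 10/6 = 5/3

5/3


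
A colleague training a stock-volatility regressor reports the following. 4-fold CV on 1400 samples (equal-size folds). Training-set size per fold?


Fold size = 1400/4 = 350
Training per fold = 1400 - 350 = 1050

1050


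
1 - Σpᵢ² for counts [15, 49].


Probabilities: [15/64, 49/64] ≈ [0.2344, 0.7656]
Σpᵢ² = (225 + 2401)/64² = 2626/4096
Gini = 1 - Σpᵢ² = 1 - 2626/4096 = 0.3589

0.3589


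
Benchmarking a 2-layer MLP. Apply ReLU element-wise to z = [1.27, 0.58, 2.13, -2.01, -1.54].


ReLU(1.27) = max(0, 1.27) = 1.27
ReLU(0.58) = max(0, 0.58) = 0.58
ReLU(2.13) = max(0, 2.13) = 2.13
ReLU(-2.01) = max(0, -2.01) = 0.0
ReLU(-1.54) = max(0, -1.54) = 0.0
result = [1.27, 0.58, 2.13, 0.0, 0.0]

[1.27, 0.58, 2.13, 0.0, 0.0]


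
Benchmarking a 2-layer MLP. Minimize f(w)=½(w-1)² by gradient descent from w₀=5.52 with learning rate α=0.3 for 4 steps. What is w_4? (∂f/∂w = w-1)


step 1: grad = 5.52-1 = 4.52; w = 5.52 - 0.3·(4.52) = 4.164
step 2: grad = 4.164-1 = 3.164; w = 4.164 - 0.3·(3.164) = 3.2148
step 3: grad = 3.2148-1 = 2.2148; w = 3.2148 - 0.3·(2.2148) = 2.55036
step 4: grad = 2.55036-1 = 1.55036; w = 2.55036 - 0.3·(1.55036) = 2.085252

2.085252


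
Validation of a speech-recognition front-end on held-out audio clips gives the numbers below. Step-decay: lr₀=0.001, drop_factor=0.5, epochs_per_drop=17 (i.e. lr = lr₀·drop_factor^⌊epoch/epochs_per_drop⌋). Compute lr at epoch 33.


n_drops = ⌊33/17⌋ = 1
lr = 0.001·0.5^1 = 0.001·0.5 = 0.0005

0.0005


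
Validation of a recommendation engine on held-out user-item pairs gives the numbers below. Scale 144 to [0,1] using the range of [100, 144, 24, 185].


min=24, max=185
(144-24)/(185-24) = 120/161 = 0.7453

0.7453


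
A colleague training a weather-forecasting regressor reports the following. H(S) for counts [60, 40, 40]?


Probabilities: [60/140, 40/140, 40/140] ≈ [0.4286, 0.2857, 0.2857]
H = -((60/140)·log₂(60/140) + (40/140)·log₂(40/140) + (40/140)·log₂(40/140))
  = 1.5567 bits

1.5567 bits


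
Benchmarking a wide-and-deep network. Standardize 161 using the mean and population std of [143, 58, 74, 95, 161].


μ = 106.2, σ = 39.6051
z = (161 - 106.2)/39.6051 = 1.3837

1.3837


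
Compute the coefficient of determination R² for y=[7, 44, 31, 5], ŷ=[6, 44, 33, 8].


ȳ = 21.75
SS_res = Σ(y-ŷ)² = 14
SS_tot = Σ(y-ȳ)² = 1078.75
R² = 1 - SS_res/SS_tot = 1 - 0.013 = 0.987

0.987


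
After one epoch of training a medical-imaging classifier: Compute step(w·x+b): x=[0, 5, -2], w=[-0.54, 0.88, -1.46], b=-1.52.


z = (0)·(-0.54) + (5)·(0.88) + (-2)·(-1.46) - 1.52
  = 5.8
step(z) = 1 (z≥0)

1


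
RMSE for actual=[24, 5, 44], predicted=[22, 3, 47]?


MSE = 17/3 = 5.6667
RMSE = √(17/3) = 2.3805

2.3805


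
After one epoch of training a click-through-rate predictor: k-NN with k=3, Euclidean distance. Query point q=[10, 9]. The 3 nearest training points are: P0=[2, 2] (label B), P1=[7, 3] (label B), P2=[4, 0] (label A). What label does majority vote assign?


d(q,P0) = 10.6301  (label B)
d(q,P1) = 6.7082  (label B)
d(q,P2) = 10.8167  (label A)
Votes: A=1, B=2
Majority → B

B


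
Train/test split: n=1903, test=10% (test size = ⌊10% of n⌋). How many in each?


Test = ⌊1903·10/100⌋ = 190
Train = 1903 - 190 = 1713

Train: 1713, Test: 190


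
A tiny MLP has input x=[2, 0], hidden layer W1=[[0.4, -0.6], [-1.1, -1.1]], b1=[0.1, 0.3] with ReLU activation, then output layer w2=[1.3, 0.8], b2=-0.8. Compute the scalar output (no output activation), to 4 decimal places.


z1[0] = (0.4)·(2) + (-0.6)·(0) + 0.1 = 0.9
z1[1] = (-1.1)·(2) + (-1.1)·(0) + 0.3 = -1.9
h = ReLU(z1) = [0.9, 0.0]
output = (1.3)·(0.9) + (0.8)·(0.0) - 0.8 = 0.37

0.37


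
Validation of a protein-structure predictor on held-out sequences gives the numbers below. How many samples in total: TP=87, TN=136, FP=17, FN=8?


Total = TP + TN + FP + FN
= 87 + 136 + 17 + 8
= 248
(Predicted positive: 104, predicted negative: 144)

248


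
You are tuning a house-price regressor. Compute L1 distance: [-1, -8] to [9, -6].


d = |-1-9| + |-8+ 6|
  = 10 + 2
  = 12

12


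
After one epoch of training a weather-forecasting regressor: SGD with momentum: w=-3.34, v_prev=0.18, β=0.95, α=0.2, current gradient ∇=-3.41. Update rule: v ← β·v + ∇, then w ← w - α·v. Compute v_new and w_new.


v_new = 0.95·0.18 - 3.41 = 0.171 - 3.41 = -3.239
w_new = -3.34 - 0.2·-3.239 = -3.34 + 0.6478 = -2.6922

v_new=-3.239, w_new=-2.6922


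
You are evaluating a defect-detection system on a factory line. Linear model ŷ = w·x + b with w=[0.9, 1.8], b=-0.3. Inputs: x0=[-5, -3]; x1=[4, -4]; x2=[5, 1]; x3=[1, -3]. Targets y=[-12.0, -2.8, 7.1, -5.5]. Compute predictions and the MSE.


ŷ0 = (0.9)·(-5) + (1.8)·(-3) - 0.3 = -10.2
ŷ1 = (0.9)·(4) + (1.8)·(-4) - 0.3 = -3.9
ŷ2 = (0.9)·(5) + (1.8)·(1) - 0.3 = 6.0
ŷ3 = (0.9)·(1) + (1.8)·(-3) - 0.3 = -4.8
errors² = [3.24, 1.21, 1.21, 0.49]
MSE = 6.1500/4 = 1.5375

1.5375


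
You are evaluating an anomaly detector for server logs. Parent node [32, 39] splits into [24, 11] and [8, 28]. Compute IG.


Parent = [32, 39], H_parent = 0.993
H_left = 0.8981 (n=35), H_right = 0.7642 (n=36)
H_children = (35/71)·0.8981 + (36/71)·0.7642 = 0.8302
IG = 0.993 - 0.8302 = 0.1628

0.1628


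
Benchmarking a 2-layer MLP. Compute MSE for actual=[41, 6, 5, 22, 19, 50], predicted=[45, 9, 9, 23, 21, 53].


Squared errors: (41-45)²=16, (6-9)²=9, (5-9)²=16, (22-23)²=1, (19-21)²=4, (50-53)²=9
Sum = 55
MSE = 55/6 = 55/6

55/6


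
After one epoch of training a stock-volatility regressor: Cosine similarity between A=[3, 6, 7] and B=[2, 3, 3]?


A·B = 3·2 + 6·3 + 7·3 = 45
‖A‖ = √94 = 9.6954, ‖B‖ = √22 = 4.6904
cos = 45/(√94·√22) = 45/√2068 = 0.9895

0.9895


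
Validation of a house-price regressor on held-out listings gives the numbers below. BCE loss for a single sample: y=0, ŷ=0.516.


BCE = -[y·ln(p) + (1-y)·ln(1-p)]
= -0 - 1·ln(1-0.516)
= -ln(0.484) = 0.7257

0.7257


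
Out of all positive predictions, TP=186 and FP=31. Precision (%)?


Precision = TP/(TP+FP)
= 186/(186+31)
= 186/217 = 85.71%

85.71%


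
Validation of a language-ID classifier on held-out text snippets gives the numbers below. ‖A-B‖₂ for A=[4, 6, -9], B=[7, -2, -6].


d = √((4-7)² + (6+ 2)² + (-9+ 6)²)
  = √(9 + 64 + 9)
  = √82 = 9.0554

9.0554


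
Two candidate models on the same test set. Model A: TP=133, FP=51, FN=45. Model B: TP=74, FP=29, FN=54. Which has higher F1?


Model A: P=133/184=0.7228, R=133/178=0.7472, F1=2PR/(P+R)=2TP/(2TP+FP+FN)=266/362=0.7348
Model B: P=74/103=0.7184, R=74/128=0.5781, F1=2PR/(P+R)=2TP/(2TP+FP+FN)=148/231=0.6407
0.7348 > 0.6407 → Model A

Model A


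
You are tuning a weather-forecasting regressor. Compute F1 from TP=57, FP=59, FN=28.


Precision = 57/116 = 0.4914
Recall = 57/85 = 0.6706
F1 = 2·P·R/(P+R) = 2·TP/(2·TP+FP+FN) = 114/(114+59+28) = 114/201 = 0.5672

0.5672


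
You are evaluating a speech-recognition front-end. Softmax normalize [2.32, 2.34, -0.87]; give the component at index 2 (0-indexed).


Exponentials: e^2.32=10.1757, e^2.34=10.3812, e^-0.87=0.419
Sum = 20.9759
Softmax = [0.4851, 0.4949, 0.02]
p[2] = 0.419/20.9759 = 0.02

0.02


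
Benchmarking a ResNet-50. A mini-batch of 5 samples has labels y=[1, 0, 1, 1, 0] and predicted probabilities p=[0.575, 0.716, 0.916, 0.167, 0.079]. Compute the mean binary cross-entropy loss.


L[0] = -ln(0.575) = 0.5534
L[1] = -ln(1-0.716) = -ln(0.284) = 1.2588
L[2] = -ln(0.916) = 0.0877
L[3] = -ln(0.167) = 1.7898
L[4] = -ln(1-0.079) = -ln(0.921) = 0.0823
mean = (0.5534 + 1.2588 + 0.0877 + 1.7898 + 0.0823)/5 = 0.7544

0.7544


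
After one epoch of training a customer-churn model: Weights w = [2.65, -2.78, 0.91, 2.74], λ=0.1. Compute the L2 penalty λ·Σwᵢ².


‖w‖₂² = (2.65)² + (-2.78)² + (0.91)² + (2.74)²
     = 7.0225 + 7.7284 + 0.8281 + 7.5076
     = 23.0866
λ·‖w‖₂² = 0.1·23.0866 = 2.30866

2.30866


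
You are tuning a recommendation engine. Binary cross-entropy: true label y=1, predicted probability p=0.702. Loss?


BCE = -[y·ln(p) + (1-y)·ln(1-p)]
= -1·ln(0.702) - 0
= -ln(0.702) = 0.3538

0.3538


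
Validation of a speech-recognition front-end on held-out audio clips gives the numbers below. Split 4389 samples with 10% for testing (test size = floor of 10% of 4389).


Test = ⌊4389·10/100⌋ = 438
Train = 4389 - 438 = 3951

Train: 3951, Test: 438


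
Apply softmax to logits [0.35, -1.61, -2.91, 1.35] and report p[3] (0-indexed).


Exponentials: e^0.35=1.4191, e^-1.61=0.1999, e^-2.91=0.0545, e^1.35=3.8574
Sum = 5.5309
Softmax = [0.2566, 0.0361, 0.0098, 0.6974]
p[3] = 3.8574/5.5309 = 0.6974

0.6974


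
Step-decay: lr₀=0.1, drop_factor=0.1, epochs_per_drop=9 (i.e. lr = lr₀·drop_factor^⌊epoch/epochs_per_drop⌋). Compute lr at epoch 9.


n_drops = ⌊9/9⌋ = 1
lr = 0.1·0.1^1 = 0.1·0.1 = 0.01

0.01


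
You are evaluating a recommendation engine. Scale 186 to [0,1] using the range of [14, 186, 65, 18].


min=14, max=186
(186-14)/(186-14) = 172/172 = 1.0

1.0


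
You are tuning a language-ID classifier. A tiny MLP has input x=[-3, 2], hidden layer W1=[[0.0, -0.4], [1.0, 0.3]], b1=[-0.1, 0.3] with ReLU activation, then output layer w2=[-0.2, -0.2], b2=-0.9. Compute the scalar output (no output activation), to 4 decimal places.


z1[0] = (0.0)·(-3) + (-0.4)·(2) - 0.1 = -0.9
z1[1] = (1.0)·(-3) + (0.3)·(2) + 0.3 = -2.1
h = ReLU(z1) = [0.0, 0.0]
output = (-0.2)·(0.0) + (-0.2)·(0.0) - 0.9 = -0.9

-0.9


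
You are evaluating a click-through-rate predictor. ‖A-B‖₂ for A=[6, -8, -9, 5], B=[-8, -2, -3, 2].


d = √((6+ 8)² + (-8+ 2)² + (-9+ 3)² + (5-2)²)
  = √(196 + 36 + 36 + 9)
  = √277 = 16.6433

16.6433


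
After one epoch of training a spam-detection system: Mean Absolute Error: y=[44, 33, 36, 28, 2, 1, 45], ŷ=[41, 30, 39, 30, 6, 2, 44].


Absolute errors: |44-41|=3, |33-30|=3, |36-39|=3, |28-30|=2, |2-6|=4, |1-2|=1, |45-44|=1
Sum = 17
MAE = 17/7 = 17/7

17/7


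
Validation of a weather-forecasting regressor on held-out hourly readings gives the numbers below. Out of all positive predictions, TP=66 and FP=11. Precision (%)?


Precision = TP/(TP+FP)
= 66/(66+11)
= 66/77 = 85.71%

85.71%


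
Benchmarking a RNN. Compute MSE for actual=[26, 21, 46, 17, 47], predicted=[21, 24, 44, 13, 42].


Squared errors: (26-21)²=25, (21-24)²=9, (46-44)²=4, (17-13)²=16, (47-42)²=25
Sum = 79
MSE = 79/5 = 79/5

79/5


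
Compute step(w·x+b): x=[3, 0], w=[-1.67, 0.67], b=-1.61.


z = (3)·(-1.67) + (0)·(0.67) - 1.61
  = -6.62
step(z) = 0 (z<0)

0


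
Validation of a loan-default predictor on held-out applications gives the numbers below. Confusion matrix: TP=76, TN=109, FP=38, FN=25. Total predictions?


Total = TP + TN + FP + FN
= 76 + 109 + 38 + 25
= 248
(Predicted positive: 114, predicted negative: 134)

248


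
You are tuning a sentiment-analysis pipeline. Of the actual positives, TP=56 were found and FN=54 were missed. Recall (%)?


Recall = TP/(TP+FN)
= 56/(56+54)
= 56/110 = 50.91%

50.91%


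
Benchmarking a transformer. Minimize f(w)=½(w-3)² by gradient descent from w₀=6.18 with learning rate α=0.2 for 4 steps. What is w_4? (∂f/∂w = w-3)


step 1: grad = 6.18-3 = 3.18; w = 6.18 - 0.2·(3.18) = 5.544
step 2: grad = 5.544-3 = 2.544; w = 5.544 - 0.2·(2.544) = 5.0352
step 3: grad = 5.0352-3 = 2.0352; w = 5.0352 - 0.2·(2.0352) = 4.62816
step 4: grad = 4.62816-3 = 1.62816; w = 4.62816 - 0.2·(1.62816) = 4.302528

4.302528


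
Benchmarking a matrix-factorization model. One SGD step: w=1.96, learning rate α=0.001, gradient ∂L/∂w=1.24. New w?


w_new = w - α·∇
= 1.96 - 0.001·1.24
= 1.96 - 0.00124
= 1.95876

1.95876


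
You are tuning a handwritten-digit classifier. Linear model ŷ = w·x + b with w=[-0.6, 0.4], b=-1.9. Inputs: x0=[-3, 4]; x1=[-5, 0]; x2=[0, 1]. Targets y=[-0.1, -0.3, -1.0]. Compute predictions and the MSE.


ŷ0 = (-0.6)·(-3) + (0.4)·(4) - 1.9 = 1.5
ŷ1 = (-0.6)·(-5) + (0.4)·(0) - 1.9 = 1.1
ŷ2 = (-0.6)·(0) + (0.4)·(1) - 1.9 = -1.5
errors² = [2.56, 1.96, 0.25]
MSE = 4.7700/3 = 1.59

1.59


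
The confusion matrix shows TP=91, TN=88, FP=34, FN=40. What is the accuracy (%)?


Accuracy = (TP+TN)/(TP+TN+FP+FN)
= (91+88)/(253)
= 179/253 = 70.75%

70.75%


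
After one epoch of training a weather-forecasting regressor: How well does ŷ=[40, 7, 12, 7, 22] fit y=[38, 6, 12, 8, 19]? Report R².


ȳ = 16.6
SS_res = Σ(y-ŷ)² = 15
SS_tot = Σ(y-ȳ)² = 671.2
R² = 1 - SS_res/SS_tot = 1 - 0.0223 = 0.9777

0.9777


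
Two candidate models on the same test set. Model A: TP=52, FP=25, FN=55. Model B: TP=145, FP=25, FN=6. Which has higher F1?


Model A: P=52/77=0.6753, R=52/107=0.486, F1=2PR/(P+R)=2TP/(2TP+FP+FN)=104/184=0.5652
Model B: P=145/170=0.8529, R=145/151=0.9603, F1=2PR/(P+R)=2TP/(2TP+FP+FN)=290/321=0.9034
0.5652 < 0.9034 → Model B

Model B


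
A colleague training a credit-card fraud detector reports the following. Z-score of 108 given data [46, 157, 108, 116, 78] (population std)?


μ = 101, σ = 37.3202
z = (108 - 101)/37.3202 = 0.1876

0.1876


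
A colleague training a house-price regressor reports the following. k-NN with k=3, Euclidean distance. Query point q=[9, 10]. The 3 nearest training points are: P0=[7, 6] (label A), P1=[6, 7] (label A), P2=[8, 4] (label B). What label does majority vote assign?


d(q,P0) = 4.4721  (label A)
d(q,P1) = 4.2426  (label A)
d(q,P2) = 6.0828  (label B)
Votes: A=2, B=1
Majority → A

A


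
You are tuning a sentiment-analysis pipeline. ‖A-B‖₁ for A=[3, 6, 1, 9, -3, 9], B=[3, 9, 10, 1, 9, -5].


d = |3-3| + |6-9| + |1-10| + |9-1| + |-3-9| + |9+ 5|
  = 0 + 3 + 9 + 8 + 12 + 14
  = 46

46


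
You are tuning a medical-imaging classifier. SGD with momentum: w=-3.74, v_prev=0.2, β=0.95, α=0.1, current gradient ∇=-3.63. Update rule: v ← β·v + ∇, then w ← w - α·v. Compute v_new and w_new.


v_new = 0.95·0.2 - 3.63 = 0.19 - 3.63 = -3.44
w_new = -3.74 - 0.1·-3.44 = -3.74 + 0.344 = -3.396

v_new=-3.44, w_new=-3.396


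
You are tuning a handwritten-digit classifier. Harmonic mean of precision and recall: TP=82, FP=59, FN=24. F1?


Precision = 82/141 = 0.5816
Recall = 82/106 = 0.7736
F1 = 2·P·R/(P+R) = 2·TP/(2·TP+FP+FN) = 164/(164+59+24) = 164/247 = 0.664

0.664


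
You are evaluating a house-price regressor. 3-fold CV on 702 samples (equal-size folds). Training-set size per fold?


Fold size = 702/3 = 234
Training per fold = 702 - 234 = 468

468
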